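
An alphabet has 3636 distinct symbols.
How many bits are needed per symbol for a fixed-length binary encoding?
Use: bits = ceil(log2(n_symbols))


log2(3636) = 11.8281
Bracket: 2^11 = 2048 < 3636 <= 2^12 = 4096
So ceil(log2(3636)) = 12

bits = ceil(log2(3636)) = ceil(11.8281) = 12 bits


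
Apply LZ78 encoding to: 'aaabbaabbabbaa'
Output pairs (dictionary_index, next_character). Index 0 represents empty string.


LZ78 encoding steps:
Dictionary: {0: ''}
Step 1: w='' (idx 0), next='a' -> output (0, 'a'), add 'a' as idx 1
Step 2: w='a' (idx 1), next='a' -> output (1, 'a'), add 'aa' as idx 2
Step 3: w='' (idx 0), next='b' -> output (0, 'b'), add 'b' as idx 3
Step 4: w='b' (idx 3), next='a' -> output (3, 'a'), add 'ba' as idx 4
Step 5: w='a' (idx 1), next='b' -> output (1, 'b'), add 'ab' as idx 5
Step 6: w='ba' (idx 4), next='b' -> output (4, 'b'), add 'bab' as idx 6
Step 7: w='ba' (idx 4), next='a' -> output (4, 'a'), add 'baa' as idx 7


Encoded: [(0, 'a'), (1, 'a'), (0, 'b'), (3, 'a'), (1, 'b'), (4, 'b'), (4, 'a')]


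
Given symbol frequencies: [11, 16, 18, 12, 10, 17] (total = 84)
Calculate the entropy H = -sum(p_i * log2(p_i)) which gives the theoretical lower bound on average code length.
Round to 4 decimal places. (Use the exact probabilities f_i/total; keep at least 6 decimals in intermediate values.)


Per-symbol terms -p_i * log2(p_i) with p_i = f_i/84:
  p = 11/84 = 0.130952: log2(p) = -2.932886, -p*log2(p) = 0.384068
  p = 16/84 = 0.190476: log2(p) = -2.392317, -p*log2(p) = 0.455680
  p = 18/84 = 0.214286: log2(p) = -2.222392, -p*log2(p) = 0.476227
  p = 12/84 = 0.142857: log2(p) = -2.807355, -p*log2(p) = 0.401051
  p = 10/84 = 0.119048: log2(p) = -3.070389, -p*log2(p) = 0.365523
  p = 17/84 = 0.202381: log2(p) = -2.304855, -p*log2(p) = 0.466459
H = 0.384068 + 0.455680 + 0.476227 + 0.401051 + 0.365523 + 0.466459 = 2.549008

H = 2.549 bits/symbol


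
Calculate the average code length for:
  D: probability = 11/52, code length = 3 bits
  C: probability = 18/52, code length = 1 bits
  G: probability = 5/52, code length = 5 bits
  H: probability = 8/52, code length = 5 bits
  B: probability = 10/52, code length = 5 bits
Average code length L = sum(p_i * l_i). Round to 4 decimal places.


Weighted contributions p_i * l_i:
  D: (11/52) * 3 = 33/52
  C: (18/52) * 1 = 18/52
  G: (5/52) * 5 = 25/52
  H: (8/52) * 5 = 40/52
  B: (10/52) * 5 = 50/52
Sum = (33 + 18 + 25 + 40 + 50)/52 = 166/52

L = 166/52 = 3.1923 bits/symbol


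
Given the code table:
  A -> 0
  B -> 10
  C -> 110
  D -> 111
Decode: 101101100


Decoding:
10 -> B
110 -> C
110 -> C
0 -> A


Result: BCCA


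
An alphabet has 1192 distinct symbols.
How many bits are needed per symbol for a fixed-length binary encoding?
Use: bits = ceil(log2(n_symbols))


log2(1192) = 10.2192
Bracket: 2^10 = 1024 < 1192 <= 2^11 = 2048
So ceil(log2(1192)) = 11

bits = ceil(log2(1192)) = ceil(10.2192) = 11 bits


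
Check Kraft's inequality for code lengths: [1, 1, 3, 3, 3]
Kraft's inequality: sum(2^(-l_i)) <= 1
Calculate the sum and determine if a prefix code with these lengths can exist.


Sum = 2^(-1) + 2^(-1) + 2^(-3) + 2^(-3) + 2^(-3)
    = 0.5 + 0.5 + 0.125 + 0.125 + 0.125
    = 11/8 = 1.375
Since 1.375 > 1, Kraft's inequality is NOT satisfied.
A prefix code with these lengths CANNOT exist.

Kraft sum = 1.375. Not satisfied.


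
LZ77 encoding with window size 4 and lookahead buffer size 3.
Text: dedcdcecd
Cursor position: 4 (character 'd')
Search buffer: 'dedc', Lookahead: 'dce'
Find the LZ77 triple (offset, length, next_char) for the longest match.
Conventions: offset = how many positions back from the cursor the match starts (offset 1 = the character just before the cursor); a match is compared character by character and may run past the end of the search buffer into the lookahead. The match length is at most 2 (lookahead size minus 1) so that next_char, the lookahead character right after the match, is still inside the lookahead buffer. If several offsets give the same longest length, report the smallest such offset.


Try each offset into the search buffer:
  offset=1 (pos 3, char 'c'): match length 0
  offset=2 (pos 2, char 'd'): match length 2
  offset=3 (pos 1, char 'e'): match length 0
  offset=4 (pos 0, char 'd'): match length 1
Longest match has length 2 at offset 2.
next_char = character at position 4 + 2 = 6 -> 'e'

Best match: offset=2, length=2 (matching 'dc' starting at position 2)
LZ77 triple: (2, 2, 'e')


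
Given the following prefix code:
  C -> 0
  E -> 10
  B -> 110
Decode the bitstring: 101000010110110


Decoding step by step:
Bits 10 -> E
Bits 10 -> E
Bits 0 -> C
Bits 0 -> C
Bits 0 -> C
Bits 10 -> E
Bits 110 -> B
Bits 110 -> B


Decoded message: EECCCEBB


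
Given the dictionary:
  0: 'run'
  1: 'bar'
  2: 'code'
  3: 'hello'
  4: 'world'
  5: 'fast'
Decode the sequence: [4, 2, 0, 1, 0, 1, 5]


Look up each index in the dictionary:
  4 -> 'world'
  2 -> 'code'
  0 -> 'run'
  1 -> 'bar'
  0 -> 'run'
  1 -> 'bar'
  5 -> 'fast'

Decoded: "world code run bar run bar fast"


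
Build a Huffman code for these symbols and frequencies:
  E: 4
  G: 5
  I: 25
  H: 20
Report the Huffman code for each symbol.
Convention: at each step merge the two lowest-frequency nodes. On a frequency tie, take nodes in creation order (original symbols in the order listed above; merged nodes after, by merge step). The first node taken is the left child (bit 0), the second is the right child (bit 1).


Huffman tree construction:
Step 1: Merge E(4) + G(5) = 9
Step 2: Merge (E+G)(9) + H(20) = 29
Step 3: Merge I(25) + ((E+G)+H)(29) = 54
Read each symbol's code off the tree from the root (left child = 0, right child = 1).

Codes:
  E: 100 (length 3)
  G: 101 (length 3)
  I: 0 (length 1)
  H: 11 (length 2)
Average code length: 92/54 = 1.7037 bits/symbol


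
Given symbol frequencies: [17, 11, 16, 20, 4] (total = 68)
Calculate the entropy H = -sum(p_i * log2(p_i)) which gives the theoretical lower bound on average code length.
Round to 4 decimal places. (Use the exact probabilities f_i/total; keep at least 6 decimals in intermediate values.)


Per-symbol terms -p_i * log2(p_i) with p_i = f_i/68:
  p = 17/68 = 0.250000: log2(p) = -2.000000, -p*log2(p) = 0.500000
  p = 11/68 = 0.161765: log2(p) = -2.628031, -p*log2(p) = 0.425123
  p = 16/68 = 0.235294: log2(p) = -2.087463, -p*log2(p) = 0.491168
  p = 20/68 = 0.294118: log2(p) = -1.765535, -p*log2(p) = 0.519275
  p = 4/68 = 0.058824: log2(p) = -4.087463, -p*log2(p) = 0.240439
H = 0.500000 + 0.425123 + 0.491168 + 0.519275 + 0.240439 = 2.176005

H = 2.176 bits/symbol


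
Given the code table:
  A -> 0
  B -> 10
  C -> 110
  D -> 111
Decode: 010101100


Decoding:
0 -> A
10 -> B
10 -> B
110 -> C
0 -> A


Result: ABBCA


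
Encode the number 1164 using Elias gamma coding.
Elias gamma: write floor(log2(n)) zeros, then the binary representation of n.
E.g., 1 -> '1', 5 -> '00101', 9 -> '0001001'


num_bits = floor(log2(1164)) + 1 = 11
leading_zeros = num_bits - 1 = 10
binary(1164) = 10010001100

Elias gamma(1164) = '0000000000' + '10010001100' = 000000000010010001100 (21 bits)


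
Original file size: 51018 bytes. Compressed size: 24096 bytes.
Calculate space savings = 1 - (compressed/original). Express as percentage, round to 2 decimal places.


ratio = compressed/original = 24096/51018 = 0.472304
savings = 1 - ratio = 1 - 0.472304 = 0.527696
as a percentage: 0.527696 * 100 = 52.77%

Space savings = 1 - 24096/51018 = 52.77%


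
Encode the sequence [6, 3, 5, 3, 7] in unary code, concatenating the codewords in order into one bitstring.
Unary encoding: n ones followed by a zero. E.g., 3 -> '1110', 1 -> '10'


Encode each number as n ones followed by a terminating 0:
  6 -> 1111110 (7 bits)
  3 -> 1110 (4 bits)
  5 -> 111110 (6 bits)
  3 -> 1110 (4 bits)
  7 -> 11111110 (8 bits)
Total length = 7 + 4 + 6 + 4 + 8 = 29 bits.

Unary([6, 3, 5, 3, 7]) = 11111101110111110111011111110 (29 bits)


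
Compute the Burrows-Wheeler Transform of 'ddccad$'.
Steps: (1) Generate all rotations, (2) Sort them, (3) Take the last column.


Rotations (sorted):
  0: $ddccad -> last char: d
  1: ad$ddcc -> last char: c
  2: cad$ddc -> last char: c
  3: ccad$dd -> last char: d
  4: d$ddcca -> last char: a
  5: dccad$d -> last char: d
  6: ddccad$ -> last char: $


BWT = dccdad$


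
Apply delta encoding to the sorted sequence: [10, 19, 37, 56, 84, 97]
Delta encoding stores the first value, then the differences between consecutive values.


First value: 10
Deltas:
  19 - 10 = 9
  37 - 19 = 18
  56 - 37 = 19
  84 - 56 = 28
  97 - 84 = 13


Delta encoded: [10, 9, 18, 19, 28, 13]


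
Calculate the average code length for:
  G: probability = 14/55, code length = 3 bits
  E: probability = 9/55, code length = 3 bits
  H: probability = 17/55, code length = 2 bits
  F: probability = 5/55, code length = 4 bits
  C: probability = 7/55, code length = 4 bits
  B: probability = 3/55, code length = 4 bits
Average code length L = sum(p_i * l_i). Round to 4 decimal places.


Weighted contributions p_i * l_i:
  G: (14/55) * 3 = 42/55
  E: (9/55) * 3 = 27/55
  H: (17/55) * 2 = 34/55
  F: (5/55) * 4 = 20/55
  C: (7/55) * 4 = 28/55
  B: (3/55) * 4 = 12/55
Sum = (42 + 27 + 34 + 20 + 28 + 12)/55 = 163/55

L = 163/55 = 2.9636 bits/symbol


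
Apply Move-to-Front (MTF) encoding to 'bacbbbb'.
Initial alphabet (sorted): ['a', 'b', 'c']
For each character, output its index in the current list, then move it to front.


MTF encoding:
'b': index 1 in ['a', 'b', 'c'] -> ['b', 'a', 'c']
'a': index 1 in ['b', 'a', 'c'] -> ['a', 'b', 'c']
'c': index 2 in ['a', 'b', 'c'] -> ['c', 'a', 'b']
'b': index 2 in ['c', 'a', 'b'] -> ['b', 'c', 'a']
'b': index 0 in ['b', 'c', 'a'] -> ['b', 'c', 'a']
'b': index 0 in ['b', 'c', 'a'] -> ['b', 'c', 'a']
'b': index 0 in ['b', 'c', 'a'] -> ['b', 'c', 'a']


Output: [1, 1, 2, 2, 0, 0, 0]


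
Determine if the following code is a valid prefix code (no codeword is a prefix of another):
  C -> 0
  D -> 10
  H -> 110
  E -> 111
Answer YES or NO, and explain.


Checking each pair (does one codeword prefix another?):
  C='0' vs D='10': no prefix
  C='0' vs H='110': no prefix
  C='0' vs E='111': no prefix
  D='10' vs C='0': no prefix
  D='10' vs H='110': no prefix
  D='10' vs E='111': no prefix
  H='110' vs C='0': no prefix
  H='110' vs D='10': no prefix
  H='110' vs E='111': no prefix
  E='111' vs C='0': no prefix
  E='111' vs D='10': no prefix
  E='111' vs H='110': no prefix
No violation found over all pairs.

YES -- this is a valid prefix code. No codeword is a prefix of any other codeword.


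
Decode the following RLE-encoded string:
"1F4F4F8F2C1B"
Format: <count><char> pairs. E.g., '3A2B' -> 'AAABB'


Expanding each <count><char> pair:
  1F -> 'F'
  4F -> 'FFFF'
  4F -> 'FFFF'
  8F -> 'FFFFFFFF'
  2C -> 'CC'
  1B -> 'B'

Decoded = FFFFFFFFFFFFFFFFFCCB


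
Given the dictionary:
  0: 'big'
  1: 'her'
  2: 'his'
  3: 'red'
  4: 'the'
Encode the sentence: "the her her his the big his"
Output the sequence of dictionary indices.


Look up each word in the dictionary:
  'the' -> 4
  'her' -> 1
  'her' -> 1
  'his' -> 2
  'the' -> 4
  'big' -> 0
  'his' -> 2

Encoded: [4, 1, 1, 2, 4, 0, 2]


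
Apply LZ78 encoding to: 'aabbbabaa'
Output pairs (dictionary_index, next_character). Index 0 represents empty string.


LZ78 encoding steps:
Dictionary: {0: ''}
Step 1: w='' (idx 0), next='a' -> output (0, 'a'), add 'a' as idx 1
Step 2: w='a' (idx 1), next='b' -> output (1, 'b'), add 'ab' as idx 2
Step 3: w='' (idx 0), next='b' -> output (0, 'b'), add 'b' as idx 3
Step 4: w='b' (idx 3), next='a' -> output (3, 'a'), add 'ba' as idx 4
Step 5: w='ba' (idx 4), next='a' -> output (4, 'a'), add 'baa' as idx 5


Encoded: [(0, 'a'), (1, 'b'), (0, 'b'), (3, 'a'), (4, 'a')]


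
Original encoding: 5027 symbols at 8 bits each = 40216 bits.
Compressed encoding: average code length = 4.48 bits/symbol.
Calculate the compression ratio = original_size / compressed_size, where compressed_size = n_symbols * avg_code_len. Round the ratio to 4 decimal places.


original_size = n_symbols * orig_bits = 5027 * 8 = 40216 bits
compressed_size = n_symbols * avg_code_len = 5027 * 4.48 = 22520.96 bits
ratio = original_size / compressed_size = 40216 / 22520.96 = 1.7857

Compression ratio = 1.7857


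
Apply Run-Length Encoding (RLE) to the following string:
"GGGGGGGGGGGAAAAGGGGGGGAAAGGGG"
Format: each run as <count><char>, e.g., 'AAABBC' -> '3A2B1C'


Scanning runs left to right:
  i=0: run of 'G' x 11 -> '11G'
  i=11: run of 'A' x 4 -> '4A'
  i=15: run of 'G' x 7 -> '7G'
  i=22: run of 'A' x 3 -> '3A'
  i=25: run of 'G' x 4 -> '4G'

RLE = 11G4A7G3A4G


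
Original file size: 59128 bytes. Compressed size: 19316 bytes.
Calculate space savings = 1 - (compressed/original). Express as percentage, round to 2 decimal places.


ratio = compressed/original = 19316/59128 = 0.326681
savings = 1 - ratio = 1 - 0.326681 = 0.673319
as a percentage: 0.673319 * 100 = 67.33%

Space savings = 1 - 19316/59128 = 67.33%


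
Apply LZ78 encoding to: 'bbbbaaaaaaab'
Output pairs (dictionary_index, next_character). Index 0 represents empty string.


LZ78 encoding steps:
Dictionary: {0: ''}
Step 1: w='' (idx 0), next='b' -> output (0, 'b'), add 'b' as idx 1
Step 2: w='b' (idx 1), next='b' -> output (1, 'b'), add 'bb' as idx 2
Step 3: w='b' (idx 1), next='a' -> output (1, 'a'), add 'ba' as idx 3
Step 4: w='' (idx 0), next='a' -> output (0, 'a'), add 'a' as idx 4
Step 5: w='a' (idx 4), next='a' -> output (4, 'a'), add 'aa' as idx 5
Step 6: w='aa' (idx 5), next='a' -> output (5, 'a'), add 'aaa' as idx 6
Step 7: w='b' (idx 1), end of input -> output (1, '')


Encoded: [(0, 'b'), (1, 'b'), (1, 'a'), (0, 'a'), (4, 'a'), (5, 'a'), (1, '')]


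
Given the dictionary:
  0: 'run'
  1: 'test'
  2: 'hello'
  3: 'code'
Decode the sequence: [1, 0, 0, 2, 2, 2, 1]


Look up each index in the dictionary:
  1 -> 'test'
  0 -> 'run'
  0 -> 'run'
  2 -> 'hello'
  2 -> 'hello'
  2 -> 'hello'
  1 -> 'test'

Decoded: "test run run hello hello hello test"


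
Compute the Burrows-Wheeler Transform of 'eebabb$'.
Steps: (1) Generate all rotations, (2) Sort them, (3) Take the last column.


Rotations (sorted):
  0: $eebabb -> last char: b
  1: abb$eeb -> last char: b
  2: b$eebab -> last char: b
  3: babb$ee -> last char: e
  4: bb$eeba -> last char: a
  5: ebabb$e -> last char: e
  6: eebabb$ -> last char: $


BWT = bbbeae$


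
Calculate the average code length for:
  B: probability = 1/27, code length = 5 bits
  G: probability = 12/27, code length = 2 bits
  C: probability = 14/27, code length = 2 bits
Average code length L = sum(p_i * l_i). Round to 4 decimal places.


Weighted contributions p_i * l_i:
  B: (1/27) * 5 = 5/27
  G: (12/27) * 2 = 24/27
  C: (14/27) * 2 = 28/27
Sum = (5 + 24 + 28)/27 = 57/27

L = 57/27 = 2.1111 bits/symbol


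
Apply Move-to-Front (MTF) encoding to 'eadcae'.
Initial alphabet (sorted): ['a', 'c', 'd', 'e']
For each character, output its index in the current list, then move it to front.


MTF encoding:
'e': index 3 in ['a', 'c', 'd', 'e'] -> ['e', 'a', 'c', 'd']
'a': index 1 in ['e', 'a', 'c', 'd'] -> ['a', 'e', 'c', 'd']
'd': index 3 in ['a', 'e', 'c', 'd'] -> ['d', 'a', 'e', 'c']
'c': index 3 in ['d', 'a', 'e', 'c'] -> ['c', 'd', 'a', 'e']
'a': index 2 in ['c', 'd', 'a', 'e'] -> ['a', 'c', 'd', 'e']
'e': index 3 in ['a', 'c', 'd', 'e'] -> ['e', 'a', 'c', 'd']


Output: [3, 1, 3, 3, 2, 3]


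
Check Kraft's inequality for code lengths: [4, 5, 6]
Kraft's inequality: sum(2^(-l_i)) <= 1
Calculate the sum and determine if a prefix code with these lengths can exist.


Sum = 2^(-4) + 2^(-5) + 2^(-6)
    = 0.0625 + 0.03125 + 0.015625
    = 7/64 = 0.109375
Since 0.109375 <= 1, Kraft's inequality IS satisfied.
A prefix code with these lengths CAN exist.

Kraft sum = 0.109375. Satisfied.


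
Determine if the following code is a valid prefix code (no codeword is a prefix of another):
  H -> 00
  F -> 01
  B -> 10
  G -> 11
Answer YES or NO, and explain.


Checking each pair (does one codeword prefix another?):
  H='00' vs F='01': no prefix
  H='00' vs B='10': no prefix
  H='00' vs G='11': no prefix
  F='01' vs H='00': no prefix
  F='01' vs B='10': no prefix
  F='01' vs G='11': no prefix
  B='10' vs H='00': no prefix
  B='10' vs F='01': no prefix
  B='10' vs G='11': no prefix
  G='11' vs H='00': no prefix
  G='11' vs F='01': no prefix
  G='11' vs B='10': no prefix
No violation found over all pairs.

YES -- this is a valid prefix code. No codeword is a prefix of any other codeword.


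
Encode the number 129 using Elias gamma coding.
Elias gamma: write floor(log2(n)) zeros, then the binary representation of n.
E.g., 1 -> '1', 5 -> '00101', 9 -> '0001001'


num_bits = floor(log2(129)) + 1 = 8
leading_zeros = num_bits - 1 = 7
binary(129) = 10000001

Elias gamma(129) = '0000000' + '10000001' = 000000010000001 (15 bits)


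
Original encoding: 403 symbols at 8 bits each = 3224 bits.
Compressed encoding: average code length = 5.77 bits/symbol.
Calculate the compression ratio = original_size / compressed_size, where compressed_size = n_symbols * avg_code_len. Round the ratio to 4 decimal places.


original_size = n_symbols * orig_bits = 403 * 8 = 3224 bits
compressed_size = n_symbols * avg_code_len = 403 * 5.77 = 2325.31 bits
ratio = original_size / compressed_size = 3224 / 2325.31 = 1.3865

Compression ratio = 1.3865


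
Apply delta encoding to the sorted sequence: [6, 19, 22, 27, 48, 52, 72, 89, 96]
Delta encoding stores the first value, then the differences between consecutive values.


First value: 6
Deltas:
  19 - 6 = 13
  22 - 19 = 3
  27 - 22 = 5
  48 - 27 = 21
  52 - 48 = 4
  72 - 52 = 20
  89 - 72 = 17
  96 - 89 = 7


Delta encoded: [6, 13, 3, 5, 21, 4, 20, 17, 7]


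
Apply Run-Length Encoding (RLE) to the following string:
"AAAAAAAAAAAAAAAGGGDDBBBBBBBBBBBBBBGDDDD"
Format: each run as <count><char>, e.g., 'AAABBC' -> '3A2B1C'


Scanning runs left to right:
  i=0: run of 'A' x 15 -> '15A'
  i=15: run of 'G' x 3 -> '3G'
  i=18: run of 'D' x 2 -> '2D'
  i=20: run of 'B' x 14 -> '14B'
  i=34: run of 'G' x 1 -> '1G'
  i=35: run of 'D' x 4 -> '4D'

RLE = 15A3G2D14B1G4D


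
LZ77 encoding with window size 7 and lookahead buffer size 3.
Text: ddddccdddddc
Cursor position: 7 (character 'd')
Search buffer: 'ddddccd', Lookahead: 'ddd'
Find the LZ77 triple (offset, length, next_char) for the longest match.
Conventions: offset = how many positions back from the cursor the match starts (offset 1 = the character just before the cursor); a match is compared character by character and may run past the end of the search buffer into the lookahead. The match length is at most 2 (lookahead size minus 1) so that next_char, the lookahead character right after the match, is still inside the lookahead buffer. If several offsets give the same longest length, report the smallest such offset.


Try each offset into the search buffer:
  offset=1 (pos 6, char 'd'): match length 2
  offset=2 (pos 5, char 'c'): match length 0
  offset=3 (pos 4, char 'c'): match length 0
  offset=4 (pos 3, char 'd'): match length 1
  offset=5 (pos 2, char 'd'): match length 2
  offset=6 (pos 1, char 'd'): match length 2
  offset=7 (pos 0, char 'd'): match length 2
Longest match has length 2, found at offsets 1, 5, 6, 7; take the smallest, offset 1.
next_char = character at position 7 + 2 = 9 -> 'd'

Best match: offset=1, length=2 (matching 'dd' starting at position 6)
LZ77 triple: (1, 2, 'd')


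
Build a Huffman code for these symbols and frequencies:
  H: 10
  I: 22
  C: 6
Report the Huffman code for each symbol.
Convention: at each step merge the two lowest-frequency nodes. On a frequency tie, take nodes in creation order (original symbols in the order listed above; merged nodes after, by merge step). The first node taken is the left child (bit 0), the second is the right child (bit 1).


Huffman tree construction:
Step 1: Merge C(6) + H(10) = 16
Step 2: Merge (C+H)(16) + I(22) = 38
Read each symbol's code off the tree from the root (left child = 0, right child = 1).

Codes:
  H: 01 (length 2)
  I: 1 (length 1)
  C: 00 (length 2)
Average code length: 54/38 = 1.4211 bits/symbol


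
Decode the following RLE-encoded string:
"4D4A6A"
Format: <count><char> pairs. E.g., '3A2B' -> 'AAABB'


Expanding each <count><char> pair:
  4D -> 'DDDD'
  4A -> 'AAAA'
  6A -> 'AAAAAA'

Decoded = DDDDAAAAAAAAAA


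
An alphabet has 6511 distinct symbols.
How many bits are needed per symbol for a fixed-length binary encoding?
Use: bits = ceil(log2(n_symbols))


log2(6511) = 12.6687
Bracket: 2^12 = 4096 < 6511 <= 2^13 = 8192
So ceil(log2(6511)) = 13

bits = ceil(log2(6511)) = ceil(12.6687) = 13 bits


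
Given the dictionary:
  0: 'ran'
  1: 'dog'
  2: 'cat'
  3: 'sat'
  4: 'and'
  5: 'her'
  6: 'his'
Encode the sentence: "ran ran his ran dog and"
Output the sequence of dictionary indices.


Look up each word in the dictionary:
  'ran' -> 0
  'ran' -> 0
  'his' -> 6
  'ran' -> 0
  'dog' -> 1
  'and' -> 4

Encoded: [0, 0, 6, 0, 1, 4]


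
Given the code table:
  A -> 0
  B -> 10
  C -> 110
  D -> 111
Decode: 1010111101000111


Decoding:
10 -> B
10 -> B
111 -> D
10 -> B
10 -> B
0 -> A
0 -> A
111 -> D


Result: BBDBBAAD


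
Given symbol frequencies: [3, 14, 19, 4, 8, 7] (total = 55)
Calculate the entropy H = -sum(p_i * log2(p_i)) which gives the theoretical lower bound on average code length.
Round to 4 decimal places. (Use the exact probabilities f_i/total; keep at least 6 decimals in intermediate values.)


Per-symbol terms -p_i * log2(p_i) with p_i = f_i/55:
  p = 3/55 = 0.054545: log2(p) = -4.196397, -p*log2(p) = 0.228894
  p = 14/55 = 0.254545: log2(p) = -1.974005, -p*log2(p) = 0.502474
  p = 19/55 = 0.345455: log2(p) = -1.533432, -p*log2(p) = 0.529731
  p = 4/55 = 0.072727: log2(p) = -3.781360, -p*log2(p) = 0.275008
  p = 8/55 = 0.145455: log2(p) = -2.781360, -p*log2(p) = 0.404561
  p = 7/55 = 0.127273: log2(p) = -2.974005, -p*log2(p) = 0.378510
H = 0.228894 + 0.502474 + 0.529731 + 0.275008 + 0.404561 + 0.378510 = 2.319178

H = 2.3192 bits/symbol


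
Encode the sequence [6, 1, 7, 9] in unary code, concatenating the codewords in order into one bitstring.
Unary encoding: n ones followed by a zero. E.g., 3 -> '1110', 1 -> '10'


Encode each number as n ones followed by a terminating 0:
  6 -> 1111110 (7 bits)
  1 -> 10 (2 bits)
  7 -> 11111110 (8 bits)
  9 -> 1111111110 (10 bits)
Total length = 7 + 2 + 8 + 10 = 27 bits.

Unary([6, 1, 7, 9]) = 111111010111111101111111110 (27 bits)


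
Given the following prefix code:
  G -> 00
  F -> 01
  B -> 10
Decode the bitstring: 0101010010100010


Decoding step by step:
Bits 01 -> F
Bits 01 -> F
Bits 01 -> F
Bits 00 -> G
Bits 10 -> B
Bits 10 -> B
Bits 00 -> G
Bits 10 -> B


Decoded message: FFFGBBGB


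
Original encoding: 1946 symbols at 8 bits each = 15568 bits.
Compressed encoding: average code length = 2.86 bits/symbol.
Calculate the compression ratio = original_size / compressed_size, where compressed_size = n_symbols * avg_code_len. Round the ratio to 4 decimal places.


original_size = n_symbols * orig_bits = 1946 * 8 = 15568 bits
compressed_size = n_symbols * avg_code_len = 1946 * 2.86 = 5565.56 bits
ratio = original_size / compressed_size = 15568 / 5565.56 = 2.7972

Compression ratio = 2.7972


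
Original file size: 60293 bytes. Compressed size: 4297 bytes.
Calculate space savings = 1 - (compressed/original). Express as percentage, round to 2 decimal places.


ratio = compressed/original = 4297/60293 = 0.071269
savings = 1 - ratio = 1 - 0.071269 = 0.928731
as a percentage: 0.928731 * 100 = 92.87%

Space savings = 1 - 4297/60293 = 92.87%


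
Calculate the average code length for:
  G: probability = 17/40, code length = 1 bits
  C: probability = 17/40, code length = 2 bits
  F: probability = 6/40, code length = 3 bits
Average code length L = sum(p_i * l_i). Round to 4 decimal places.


Weighted contributions p_i * l_i:
  G: (17/40) * 1 = 17/40
  C: (17/40) * 2 = 34/40
  F: (6/40) * 3 = 18/40
Sum = (17 + 34 + 18)/40 = 69/40

L = 69/40 = 1.7250 bits/symbol


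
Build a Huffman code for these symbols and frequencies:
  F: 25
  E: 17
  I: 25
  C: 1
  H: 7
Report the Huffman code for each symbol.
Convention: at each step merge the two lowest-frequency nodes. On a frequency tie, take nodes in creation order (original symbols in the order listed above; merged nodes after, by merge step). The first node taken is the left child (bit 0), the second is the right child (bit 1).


Huffman tree construction:
Step 1: Merge C(1) + H(7) = 8
Step 2: Merge (C+H)(8) + E(17) = 25
Step 3: Merge F(25) + I(25) = 50
Step 4: Merge ((C+H)+E)(25) + (F+I)(50) = 75
Read each symbol's code off the tree from the root (left child = 0, right child = 1).

Codes:
  F: 10 (length 2)
  E: 01 (length 2)
  I: 11 (length 2)
  C: 000 (length 3)
  H: 001 (length 3)
Average code length: 158/75 = 2.1067 bits/symbol


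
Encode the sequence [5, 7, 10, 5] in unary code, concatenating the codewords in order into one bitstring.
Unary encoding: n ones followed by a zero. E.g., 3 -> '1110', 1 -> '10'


Encode each number as n ones followed by a terminating 0:
  5 -> 111110 (6 bits)
  7 -> 11111110 (8 bits)
  10 -> 11111111110 (11 bits)
  5 -> 111110 (6 bits)
Total length = 6 + 8 + 11 + 6 = 31 bits.

Unary([5, 7, 10, 5]) = 1111101111111011111111110111110 (31 bits)


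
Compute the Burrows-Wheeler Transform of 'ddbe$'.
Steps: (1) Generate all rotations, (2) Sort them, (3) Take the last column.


Rotations (sorted):
  0: $ddbe -> last char: e
  1: be$dd -> last char: d
  2: dbe$d -> last char: d
  3: ddbe$ -> last char: $
  4: e$ddb -> last char: b


BWT = edd$b


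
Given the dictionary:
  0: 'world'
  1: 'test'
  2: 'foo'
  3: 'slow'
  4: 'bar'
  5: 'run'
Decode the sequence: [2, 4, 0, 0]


Look up each index in the dictionary:
  2 -> 'foo'
  4 -> 'bar'
  0 -> 'world'
  0 -> 'world'

Decoded: "foo bar world world"


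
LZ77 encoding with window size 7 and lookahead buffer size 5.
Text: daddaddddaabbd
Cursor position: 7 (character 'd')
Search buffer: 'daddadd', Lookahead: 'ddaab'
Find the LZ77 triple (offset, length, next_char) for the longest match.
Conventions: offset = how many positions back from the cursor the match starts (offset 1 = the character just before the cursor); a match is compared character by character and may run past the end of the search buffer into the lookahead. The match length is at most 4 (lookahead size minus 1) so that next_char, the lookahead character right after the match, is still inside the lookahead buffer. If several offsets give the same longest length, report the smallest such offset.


Try each offset into the search buffer:
  offset=1 (pos 6, char 'd'): match length 2
  offset=2 (pos 5, char 'd'): match length 2
  offset=3 (pos 4, char 'a'): match length 0
  offset=4 (pos 3, char 'd'): match length 1
  offset=5 (pos 2, char 'd'): match length 3
  offset=6 (pos 1, char 'a'): match length 0
  offset=7 (pos 0, char 'd'): match length 1
Longest match has length 3 at offset 5.
next_char = character at position 7 + 3 = 10 -> 'a'

Best match: offset=5, length=3 (matching 'dda' starting at position 2)
LZ77 triple: (5, 3, 'a')


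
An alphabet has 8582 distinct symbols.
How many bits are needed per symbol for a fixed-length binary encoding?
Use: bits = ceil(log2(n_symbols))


log2(8582) = 13.0671
Bracket: 2^13 = 8192 < 8582 <= 2^14 = 16384
So ceil(log2(8582)) = 14

bits = ceil(log2(8582)) = ceil(13.0671) = 14 bits


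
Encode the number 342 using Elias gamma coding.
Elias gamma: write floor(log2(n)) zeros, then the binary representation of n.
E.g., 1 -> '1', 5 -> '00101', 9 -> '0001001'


num_bits = floor(log2(342)) + 1 = 9
leading_zeros = num_bits - 1 = 8
binary(342) = 101010110

Elias gamma(342) = '00000000' + '101010110' = 00000000101010110 (17 bits)


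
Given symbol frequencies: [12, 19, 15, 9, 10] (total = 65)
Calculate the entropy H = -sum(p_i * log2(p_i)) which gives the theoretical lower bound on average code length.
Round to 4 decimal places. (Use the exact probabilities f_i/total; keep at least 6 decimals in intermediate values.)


Per-symbol terms -p_i * log2(p_i) with p_i = f_i/65:
  p = 12/65 = 0.184615: log2(p) = -2.437405, -p*log2(p) = 0.449983
  p = 19/65 = 0.292308: log2(p) = -1.774440, -p*log2(p) = 0.518683
  p = 15/65 = 0.230769: log2(p) = -2.115477, -p*log2(p) = 0.488187
  p = 9/65 = 0.138462: log2(p) = -2.852443, -p*log2(p) = 0.394954
  p = 10/65 = 0.153846: log2(p) = -2.700440, -p*log2(p) = 0.415452
H = 0.449983 + 0.518683 + 0.488187 + 0.394954 + 0.415452 = 2.267259

H = 2.2673 bits/symbol


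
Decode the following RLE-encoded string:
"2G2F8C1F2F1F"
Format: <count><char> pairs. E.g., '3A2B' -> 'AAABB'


Expanding each <count><char> pair:
  2G -> 'GG'
  2F -> 'FF'
  8C -> 'CCCCCCCC'
  1F -> 'F'
  2F -> 'FF'
  1F -> 'F'

Decoded = GGFFCCCCCCCCFFFF


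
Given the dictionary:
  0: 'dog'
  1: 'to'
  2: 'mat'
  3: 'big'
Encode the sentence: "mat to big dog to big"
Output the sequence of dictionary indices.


Look up each word in the dictionary:
  'mat' -> 2
  'to' -> 1
  'big' -> 3
  'dog' -> 0
  'to' -> 1
  'big' -> 3

Encoded: [2, 1, 3, 0, 1, 3]


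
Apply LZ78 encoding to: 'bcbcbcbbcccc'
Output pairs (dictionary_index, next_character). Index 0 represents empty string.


LZ78 encoding steps:
Dictionary: {0: ''}
Step 1: w='' (idx 0), next='b' -> output (0, 'b'), add 'b' as idx 1
Step 2: w='' (idx 0), next='c' -> output (0, 'c'), add 'c' as idx 2
Step 3: w='b' (idx 1), next='c' -> output (1, 'c'), add 'bc' as idx 3
Step 4: w='bc' (idx 3), next='b' -> output (3, 'b'), add 'bcb' as idx 4
Step 5: w='bc' (idx 3), next='c' -> output (3, 'c'), add 'bcc' as idx 5
Step 6: w='c' (idx 2), next='c' -> output (2, 'c'), add 'cc' as idx 6


Encoded: [(0, 'b'), (0, 'c'), (1, 'c'), (3, 'b'), (3, 'c'), (2, 'c')]


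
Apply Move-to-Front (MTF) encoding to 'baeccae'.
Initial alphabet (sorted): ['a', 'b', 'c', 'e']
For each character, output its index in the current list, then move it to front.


MTF encoding:
'b': index 1 in ['a', 'b', 'c', 'e'] -> ['b', 'a', 'c', 'e']
'a': index 1 in ['b', 'a', 'c', 'e'] -> ['a', 'b', 'c', 'e']
'e': index 3 in ['a', 'b', 'c', 'e'] -> ['e', 'a', 'b', 'c']
'c': index 3 in ['e', 'a', 'b', 'c'] -> ['c', 'e', 'a', 'b']
'c': index 0 in ['c', 'e', 'a', 'b'] -> ['c', 'e', 'a', 'b']
'a': index 2 in ['c', 'e', 'a', 'b'] -> ['a', 'c', 'e', 'b']
'e': index 2 in ['a', 'c', 'e', 'b'] -> ['e', 'a', 'c', 'b']


Output: [1, 1, 3, 3, 0, 2, 2]


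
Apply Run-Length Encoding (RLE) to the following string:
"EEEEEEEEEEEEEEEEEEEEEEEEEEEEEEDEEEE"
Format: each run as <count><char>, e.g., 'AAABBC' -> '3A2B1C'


Scanning runs left to right:
  i=0: run of 'E' x 30 -> '30E'
  i=30: run of 'D' x 1 -> '1D'
  i=31: run of 'E' x 4 -> '4E'

RLE = 30E1D4E


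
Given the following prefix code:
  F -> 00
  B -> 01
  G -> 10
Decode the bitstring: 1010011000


Decoding step by step:
Bits 10 -> G
Bits 10 -> G
Bits 01 -> B
Bits 10 -> G
Bits 00 -> F


Decoded message: GGBGF


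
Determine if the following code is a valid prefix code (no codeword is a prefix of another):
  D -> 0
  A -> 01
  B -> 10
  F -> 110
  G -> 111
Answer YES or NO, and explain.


Checking each pair (does one codeword prefix another?):
  D='0' vs A='01': prefix -- VIOLATION

NO -- this is NOT a valid prefix code. D (0) is a prefix of A (01).


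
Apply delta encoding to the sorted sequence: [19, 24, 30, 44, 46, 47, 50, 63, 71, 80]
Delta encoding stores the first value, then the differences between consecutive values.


First value: 19
Deltas:
  24 - 19 = 5
  30 - 24 = 6
  44 - 30 = 14
  46 - 44 = 2
  47 - 46 = 1
  50 - 47 = 3
  63 - 50 = 13
  71 - 63 = 8
  80 - 71 = 9


Delta encoded: [19, 5, 6, 14, 2, 1, 3, 13, 8, 9]


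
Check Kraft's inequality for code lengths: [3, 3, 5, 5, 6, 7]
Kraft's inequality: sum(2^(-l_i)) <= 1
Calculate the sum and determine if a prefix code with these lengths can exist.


Sum = 2^(-3) + 2^(-3) + 2^(-5) + 2^(-5) + 2^(-6) + 2^(-7)
    = 0.125 + 0.125 + 0.03125 + 0.03125 + 0.015625 + 0.0078125
    = 43/128 = 0.3359375
Since 0.3359375 <= 1, Kraft's inequality IS satisfied.
A prefix code with these lengths CAN exist.

Kraft sum = 0.3359375. Satisfied.


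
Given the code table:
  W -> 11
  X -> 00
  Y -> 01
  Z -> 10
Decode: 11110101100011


Decoding:
11 -> W
11 -> W
01 -> Y
01 -> Y
10 -> Z
00 -> X
11 -> W


Result: WWYYZXW


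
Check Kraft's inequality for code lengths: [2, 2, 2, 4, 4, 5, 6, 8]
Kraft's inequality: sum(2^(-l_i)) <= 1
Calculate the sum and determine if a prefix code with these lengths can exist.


Sum = 2^(-2) + 2^(-2) + 2^(-2) + 2^(-4) + 2^(-4) + 2^(-5) + 2^(-6) + 2^(-8)
    = 0.25 + 0.25 + 0.25 + 0.0625 + 0.0625 + 0.03125 + 0.015625 + 0.00390625
    = 237/256 = 0.92578125
Since 0.92578125 <= 1, Kraft's inequality IS satisfied.
A prefix code with these lengths CAN exist.

Kraft sum = 0.92578125. Satisfied.


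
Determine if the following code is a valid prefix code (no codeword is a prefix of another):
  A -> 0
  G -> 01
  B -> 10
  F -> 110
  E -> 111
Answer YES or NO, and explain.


Checking each pair (does one codeword prefix another?):
  A='0' vs G='01': prefix -- VIOLATION

NO -- this is NOT a valid prefix code. A (0) is a prefix of G (01).


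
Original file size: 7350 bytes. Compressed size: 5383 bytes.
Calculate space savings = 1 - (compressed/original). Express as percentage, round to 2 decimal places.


ratio = compressed/original = 5383/7350 = 0.732381
savings = 1 - ratio = 1 - 0.732381 = 0.267619
as a percentage: 0.267619 * 100 = 26.76%

Space savings = 1 - 5383/7350 = 26.76%


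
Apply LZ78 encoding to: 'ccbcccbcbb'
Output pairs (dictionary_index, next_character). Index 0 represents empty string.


LZ78 encoding steps:
Dictionary: {0: ''}
Step 1: w='' (idx 0), next='c' -> output (0, 'c'), add 'c' as idx 1
Step 2: w='c' (idx 1), next='b' -> output (1, 'b'), add 'cb' as idx 2
Step 3: w='c' (idx 1), next='c' -> output (1, 'c'), add 'cc' as idx 3
Step 4: w='cb' (idx 2), next='c' -> output (2, 'c'), add 'cbc' as idx 4
Step 5: w='' (idx 0), next='b' -> output (0, 'b'), add 'b' as idx 5
Step 6: w='b' (idx 5), end of input -> output (5, '')


Encoded: [(0, 'c'), (1, 'b'), (1, 'c'), (2, 'c'), (0, 'b'), (5, '')]


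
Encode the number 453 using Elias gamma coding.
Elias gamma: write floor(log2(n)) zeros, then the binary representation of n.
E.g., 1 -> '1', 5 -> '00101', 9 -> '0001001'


num_bits = floor(log2(453)) + 1 = 9
leading_zeros = num_bits - 1 = 8
binary(453) = 111000101

Elias gamma(453) = '00000000' + '111000101' = 00000000111000101 (17 bits)


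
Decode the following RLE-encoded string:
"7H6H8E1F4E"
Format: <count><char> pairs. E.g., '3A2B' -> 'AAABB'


Expanding each <count><char> pair:
  7H -> 'HHHHHHH'
  6H -> 'HHHHHH'
  8E -> 'EEEEEEEE'
  1F -> 'F'
  4E -> 'EEEE'

Decoded = HHHHHHHHHHHHHEEEEEEEEFEEEE


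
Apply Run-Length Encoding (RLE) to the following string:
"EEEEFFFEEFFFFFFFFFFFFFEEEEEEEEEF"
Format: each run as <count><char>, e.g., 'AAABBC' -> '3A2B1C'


Scanning runs left to right:
  i=0: run of 'E' x 4 -> '4E'
  i=4: run of 'F' x 3 -> '3F'
  i=7: run of 'E' x 2 -> '2E'
  i=9: run of 'F' x 13 -> '13F'
  i=22: run of 'E' x 9 -> '9E'
  i=31: run of 'F' x 1 -> '1F'

RLE = 4E3F2E13F9E1F


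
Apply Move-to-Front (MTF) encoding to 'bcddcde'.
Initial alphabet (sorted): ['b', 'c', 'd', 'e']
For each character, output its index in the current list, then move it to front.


MTF encoding:
'b': index 0 in ['b', 'c', 'd', 'e'] -> ['b', 'c', 'd', 'e']
'c': index 1 in ['b', 'c', 'd', 'e'] -> ['c', 'b', 'd', 'e']
'd': index 2 in ['c', 'b', 'd', 'e'] -> ['d', 'c', 'b', 'e']
'd': index 0 in ['d', 'c', 'b', 'e'] -> ['d', 'c', 'b', 'e']
'c': index 1 in ['d', 'c', 'b', 'e'] -> ['c', 'd', 'b', 'e']
'd': index 1 in ['c', 'd', 'b', 'e'] -> ['d', 'c', 'b', 'e']
'e': index 3 in ['d', 'c', 'b', 'e'] -> ['e', 'd', 'c', 'b']


Output: [0, 1, 2, 0, 1, 1, 3]


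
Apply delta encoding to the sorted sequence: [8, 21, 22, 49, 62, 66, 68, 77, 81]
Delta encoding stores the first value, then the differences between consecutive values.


First value: 8
Deltas:
  21 - 8 = 13
  22 - 21 = 1
  49 - 22 = 27
  62 - 49 = 13
  66 - 62 = 4
  68 - 66 = 2
  77 - 68 = 9
  81 - 77 = 4


Delta encoded: [8, 13, 1, 27, 13, 4, 2, 9, 4]


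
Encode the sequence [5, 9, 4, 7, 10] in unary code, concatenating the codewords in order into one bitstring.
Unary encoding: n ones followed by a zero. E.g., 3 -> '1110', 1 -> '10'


Encode each number as n ones followed by a terminating 0:
  5 -> 111110 (6 bits)
  9 -> 1111111110 (10 bits)
  4 -> 11110 (5 bits)
  7 -> 11111110 (8 bits)
  10 -> 11111111110 (11 bits)
Total length = 6 + 10 + 5 + 8 + 11 = 40 bits.

Unary([5, 9, 4, 7, 10]) = 1111101111111110111101111111011111111110 (40 bits)


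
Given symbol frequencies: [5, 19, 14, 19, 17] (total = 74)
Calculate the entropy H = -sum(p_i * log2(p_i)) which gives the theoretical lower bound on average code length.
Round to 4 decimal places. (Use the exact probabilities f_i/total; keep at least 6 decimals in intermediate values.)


Per-symbol terms -p_i * log2(p_i) with p_i = f_i/74:
  p = 5/74 = 0.067568: log2(p) = -3.887525, -p*log2(p) = 0.262671
  p = 19/74 = 0.256757: log2(p) = -1.961526, -p*log2(p) = 0.503635
  p = 14/74 = 0.189189: log2(p) = -2.402098, -p*log2(p) = 0.454451
  p = 19/74 = 0.256757: log2(p) = -1.961526, -p*log2(p) = 0.503635
  p = 17/74 = 0.229730: log2(p) = -2.121991, -p*log2(p) = 0.487484
H = 0.262671 + 0.503635 + 0.454451 + 0.503635 + 0.487484 = 2.211876

H = 2.2119 bits/symbol


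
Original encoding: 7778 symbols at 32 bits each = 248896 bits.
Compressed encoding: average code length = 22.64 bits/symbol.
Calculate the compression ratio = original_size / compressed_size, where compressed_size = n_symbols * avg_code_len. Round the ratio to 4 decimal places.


original_size = n_symbols * orig_bits = 7778 * 32 = 248896 bits
compressed_size = n_symbols * avg_code_len = 7778 * 22.64 = 176093.92 bits
ratio = original_size / compressed_size = 248896 / 176093.92 = 1.4134

Compression ratio = 1.4134


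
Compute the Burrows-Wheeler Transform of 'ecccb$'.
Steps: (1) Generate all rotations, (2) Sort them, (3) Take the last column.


Rotations (sorted):
  0: $ecccb -> last char: b
  1: b$eccc -> last char: c
  2: cb$ecc -> last char: c
  3: ccb$ec -> last char: c
  4: cccb$e -> last char: e
  5: ecccb$ -> last char: $


BWT = bccce$


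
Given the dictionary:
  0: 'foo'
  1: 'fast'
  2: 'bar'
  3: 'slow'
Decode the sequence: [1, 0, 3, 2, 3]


Look up each index in the dictionary:
  1 -> 'fast'
  0 -> 'foo'
  3 -> 'slow'
  2 -> 'bar'
  3 -> 'slow'

Decoded: "fast foo slow bar slow"


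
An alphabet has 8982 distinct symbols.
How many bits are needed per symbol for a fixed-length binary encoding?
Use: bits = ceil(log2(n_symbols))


log2(8982) = 13.1328
Bracket: 2^13 = 8192 < 8982 <= 2^14 = 16384
So ceil(log2(8982)) = 14

bits = ceil(log2(8982)) = ceil(13.1328) = 14 bits


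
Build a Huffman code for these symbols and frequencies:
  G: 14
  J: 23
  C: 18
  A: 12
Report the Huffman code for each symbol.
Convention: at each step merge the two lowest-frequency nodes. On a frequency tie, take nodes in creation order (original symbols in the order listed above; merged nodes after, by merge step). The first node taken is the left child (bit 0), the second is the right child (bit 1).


Huffman tree construction:
Step 1: Merge A(12) + G(14) = 26
Step 2: Merge C(18) + J(23) = 41
Step 3: Merge (A+G)(26) + (C+J)(41) = 67
Read each symbol's code off the tree from the root (left child = 0, right child = 1).

Codes:
  G: 01 (length 2)
  J: 11 (length 2)
  C: 10 (length 2)
  A: 00 (length 2)
Average code length: 134/67 = 2.0000 bits/symbol


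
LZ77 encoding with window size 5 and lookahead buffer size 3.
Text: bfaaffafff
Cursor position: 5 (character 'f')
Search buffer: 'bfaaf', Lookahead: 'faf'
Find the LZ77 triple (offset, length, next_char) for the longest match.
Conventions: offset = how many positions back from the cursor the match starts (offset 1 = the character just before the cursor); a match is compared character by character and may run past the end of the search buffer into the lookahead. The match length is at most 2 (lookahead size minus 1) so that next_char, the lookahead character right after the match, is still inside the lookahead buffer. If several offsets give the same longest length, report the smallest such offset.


Try each offset into the search buffer:
  offset=1 (pos 4, char 'f'): match length 1
  offset=2 (pos 3, char 'a'): match length 0
  offset=3 (pos 2, char 'a'): match length 0
  offset=4 (pos 1, char 'f'): match length 2
  offset=5 (pos 0, char 'b'): match length 0
Longest match has length 2 at offset 4.
next_char = character at position 5 + 2 = 7 -> 'f'

Best match: offset=4, length=2 (matching 'fa' starting at position 1)
LZ77 triple: (4, 2, 'f')
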